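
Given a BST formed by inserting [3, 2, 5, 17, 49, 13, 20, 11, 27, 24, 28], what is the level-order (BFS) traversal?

Tree insertion order: [3, 2, 5, 17, 49, 13, 20, 11, 27, 24, 28]
Tree (level-order array): [3, 2, 5, None, None, None, 17, 13, 49, 11, None, 20, None, None, None, None, 27, 24, 28]
BFS from the root, enqueuing left then right child of each popped node:
  queue [3] -> pop 3, enqueue [2, 5], visited so far: [3]
  queue [2, 5] -> pop 2, enqueue [none], visited so far: [3, 2]
  queue [5] -> pop 5, enqueue [17], visited so far: [3, 2, 5]
  queue [17] -> pop 17, enqueue [13, 49], visited so far: [3, 2, 5, 17]
  queue [13, 49] -> pop 13, enqueue [11], visited so far: [3, 2, 5, 17, 13]
  queue [49, 11] -> pop 49, enqueue [20], visited so far: [3, 2, 5, 17, 13, 49]
  queue [11, 20] -> pop 11, enqueue [none], visited so far: [3, 2, 5, 17, 13, 49, 11]
  queue [20] -> pop 20, enqueue [27], visited so far: [3, 2, 5, 17, 13, 49, 11, 20]
  queue [27] -> pop 27, enqueue [24, 28], visited so far: [3, 2, 5, 17, 13, 49, 11, 20, 27]
  queue [24, 28] -> pop 24, enqueue [none], visited so far: [3, 2, 5, 17, 13, 49, 11, 20, 27, 24]
  queue [28] -> pop 28, enqueue [none], visited so far: [3, 2, 5, 17, 13, 49, 11, 20, 27, 24, 28]
Result: [3, 2, 5, 17, 13, 49, 11, 20, 27, 24, 28]


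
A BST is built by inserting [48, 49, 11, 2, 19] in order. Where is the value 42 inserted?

Starting tree (level order): [48, 11, 49, 2, 19]
Insertion path: 48 -> 11 -> 19
Result: insert 42 as right child of 19
Final tree (level order): [48, 11, 49, 2, 19, None, None, None, None, None, 42]


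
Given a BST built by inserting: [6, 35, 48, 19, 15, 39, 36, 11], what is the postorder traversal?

Tree insertion order: [6, 35, 48, 19, 15, 39, 36, 11]
Tree (level-order array): [6, None, 35, 19, 48, 15, None, 39, None, 11, None, 36]
Postorder traversal: [11, 15, 19, 36, 39, 48, 35, 6]


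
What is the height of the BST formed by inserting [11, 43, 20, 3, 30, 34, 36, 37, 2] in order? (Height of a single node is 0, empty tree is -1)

Insertion order: [11, 43, 20, 3, 30, 34, 36, 37, 2]
Tree (level-order array): [11, 3, 43, 2, None, 20, None, None, None, None, 30, None, 34, None, 36, None, 37]
Compute height bottom-up (empty subtree = -1):
  height(2) = 1 + max(-1, -1) = 0
  height(3) = 1 + max(0, -1) = 1
  height(37) = 1 + max(-1, -1) = 0
  height(36) = 1 + max(-1, 0) = 1
  height(34) = 1 + max(-1, 1) = 2
  height(30) = 1 + max(-1, 2) = 3
  height(20) = 1 + max(-1, 3) = 4
  height(43) = 1 + max(4, -1) = 5
  height(11) = 1 + max(1, 5) = 6
Height = 6


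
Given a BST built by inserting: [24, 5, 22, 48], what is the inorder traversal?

Tree insertion order: [24, 5, 22, 48]
Tree (level-order array): [24, 5, 48, None, 22]
Inorder traversal: [5, 22, 24, 48]


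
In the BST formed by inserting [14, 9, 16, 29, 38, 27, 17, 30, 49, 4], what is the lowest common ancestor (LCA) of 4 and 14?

Tree insertion order: [14, 9, 16, 29, 38, 27, 17, 30, 49, 4]
Tree (level-order array): [14, 9, 16, 4, None, None, 29, None, None, 27, 38, 17, None, 30, 49]
In a BST, the LCA of p=4, q=14 is the first node v on the
root-to-leaf path with p <= v <= q (go left if both < v, right if both > v).
Walk from root:
  at 14: 4 <= 14 <= 14, this is the LCA
LCA = 14


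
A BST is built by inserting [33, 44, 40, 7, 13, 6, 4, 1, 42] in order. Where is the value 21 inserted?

Starting tree (level order): [33, 7, 44, 6, 13, 40, None, 4, None, None, None, None, 42, 1]
Insertion path: 33 -> 7 -> 13
Result: insert 21 as right child of 13
Final tree (level order): [33, 7, 44, 6, 13, 40, None, 4, None, None, 21, None, 42, 1]


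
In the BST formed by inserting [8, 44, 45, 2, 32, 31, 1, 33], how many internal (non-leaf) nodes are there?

Tree built from: [8, 44, 45, 2, 32, 31, 1, 33]
Tree (level-order array): [8, 2, 44, 1, None, 32, 45, None, None, 31, 33]
Rule: An internal node has at least one child.
Per-node child counts:
  node 8: 2 child(ren)
  node 2: 1 child(ren)
  node 1: 0 child(ren)
  node 44: 2 child(ren)
  node 32: 2 child(ren)
  node 31: 0 child(ren)
  node 33: 0 child(ren)
  node 45: 0 child(ren)
Matching nodes: [8, 2, 44, 32]
Count of internal (non-leaf) nodes: 4


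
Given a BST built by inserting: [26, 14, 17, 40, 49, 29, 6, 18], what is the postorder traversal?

Tree insertion order: [26, 14, 17, 40, 49, 29, 6, 18]
Tree (level-order array): [26, 14, 40, 6, 17, 29, 49, None, None, None, 18]
Postorder traversal: [6, 18, 17, 14, 29, 49, 40, 26]


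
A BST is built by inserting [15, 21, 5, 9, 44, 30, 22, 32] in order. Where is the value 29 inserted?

Starting tree (level order): [15, 5, 21, None, 9, None, 44, None, None, 30, None, 22, 32]
Insertion path: 15 -> 21 -> 44 -> 30 -> 22
Result: insert 29 as right child of 22
Final tree (level order): [15, 5, 21, None, 9, None, 44, None, None, 30, None, 22, 32, None, 29]


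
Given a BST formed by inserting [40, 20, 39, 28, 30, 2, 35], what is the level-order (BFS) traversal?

Tree insertion order: [40, 20, 39, 28, 30, 2, 35]
Tree (level-order array): [40, 20, None, 2, 39, None, None, 28, None, None, 30, None, 35]
BFS from the root, enqueuing left then right child of each popped node:
  queue [40] -> pop 40, enqueue [20], visited so far: [40]
  queue [20] -> pop 20, enqueue [2, 39], visited so far: [40, 20]
  queue [2, 39] -> pop 2, enqueue [none], visited so far: [40, 20, 2]
  queue [39] -> pop 39, enqueue [28], visited so far: [40, 20, 2, 39]
  queue [28] -> pop 28, enqueue [30], visited so far: [40, 20, 2, 39, 28]
  queue [30] -> pop 30, enqueue [35], visited so far: [40, 20, 2, 39, 28, 30]
  queue [35] -> pop 35, enqueue [none], visited so far: [40, 20, 2, 39, 28, 30, 35]
Result: [40, 20, 2, 39, 28, 30, 35]


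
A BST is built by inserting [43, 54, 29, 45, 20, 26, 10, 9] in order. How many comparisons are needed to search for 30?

Search path for 30: 43 -> 29
Found: False
Comparisons: 2


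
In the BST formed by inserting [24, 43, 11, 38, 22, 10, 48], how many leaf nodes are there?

Tree built from: [24, 43, 11, 38, 22, 10, 48]
Tree (level-order array): [24, 11, 43, 10, 22, 38, 48]
Rule: A leaf has 0 children.
Per-node child counts:
  node 24: 2 child(ren)
  node 11: 2 child(ren)
  node 10: 0 child(ren)
  node 22: 0 child(ren)
  node 43: 2 child(ren)
  node 38: 0 child(ren)
  node 48: 0 child(ren)
Matching nodes: [10, 22, 38, 48]
Count of leaf nodes: 4


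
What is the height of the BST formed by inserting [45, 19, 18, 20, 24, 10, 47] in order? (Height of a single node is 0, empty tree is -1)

Insertion order: [45, 19, 18, 20, 24, 10, 47]
Tree (level-order array): [45, 19, 47, 18, 20, None, None, 10, None, None, 24]
Compute height bottom-up (empty subtree = -1):
  height(10) = 1 + max(-1, -1) = 0
  height(18) = 1 + max(0, -1) = 1
  height(24) = 1 + max(-1, -1) = 0
  height(20) = 1 + max(-1, 0) = 1
  height(19) = 1 + max(1, 1) = 2
  height(47) = 1 + max(-1, -1) = 0
  height(45) = 1 + max(2, 0) = 3
Height = 3


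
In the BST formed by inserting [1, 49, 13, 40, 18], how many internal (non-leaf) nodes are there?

Tree built from: [1, 49, 13, 40, 18]
Tree (level-order array): [1, None, 49, 13, None, None, 40, 18]
Rule: An internal node has at least one child.
Per-node child counts:
  node 1: 1 child(ren)
  node 49: 1 child(ren)
  node 13: 1 child(ren)
  node 40: 1 child(ren)
  node 18: 0 child(ren)
Matching nodes: [1, 49, 13, 40]
Count of internal (non-leaf) nodes: 4


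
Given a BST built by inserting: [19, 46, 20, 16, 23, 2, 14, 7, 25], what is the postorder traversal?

Tree insertion order: [19, 46, 20, 16, 23, 2, 14, 7, 25]
Tree (level-order array): [19, 16, 46, 2, None, 20, None, None, 14, None, 23, 7, None, None, 25]
Postorder traversal: [7, 14, 2, 16, 25, 23, 20, 46, 19]


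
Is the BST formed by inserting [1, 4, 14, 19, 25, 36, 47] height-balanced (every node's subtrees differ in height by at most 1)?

Tree (level-order array): [1, None, 4, None, 14, None, 19, None, 25, None, 36, None, 47]
Definition: a tree is height-balanced if, at every node, |h(left) - h(right)| <= 1 (empty subtree has height -1).
Bottom-up per-node check:
  node 47: h_left=-1, h_right=-1, diff=0 [OK], height=0
  node 36: h_left=-1, h_right=0, diff=1 [OK], height=1
  node 25: h_left=-1, h_right=1, diff=2 [FAIL (|-1-1|=2 > 1)], height=2
  node 19: h_left=-1, h_right=2, diff=3 [FAIL (|-1-2|=3 > 1)], height=3
  node 14: h_left=-1, h_right=3, diff=4 [FAIL (|-1-3|=4 > 1)], height=4
  node 4: h_left=-1, h_right=4, diff=5 [FAIL (|-1-4|=5 > 1)], height=5
  node 1: h_left=-1, h_right=5, diff=6 [FAIL (|-1-5|=6 > 1)], height=6
Node 25 violates the condition: |-1 - 1| = 2 > 1.
Result: Not balanced


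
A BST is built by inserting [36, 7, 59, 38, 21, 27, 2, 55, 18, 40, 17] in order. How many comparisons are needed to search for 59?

Search path for 59: 36 -> 59
Found: True
Comparisons: 2


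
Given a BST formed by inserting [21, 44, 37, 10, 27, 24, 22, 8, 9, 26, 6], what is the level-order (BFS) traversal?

Tree insertion order: [21, 44, 37, 10, 27, 24, 22, 8, 9, 26, 6]
Tree (level-order array): [21, 10, 44, 8, None, 37, None, 6, 9, 27, None, None, None, None, None, 24, None, 22, 26]
BFS from the root, enqueuing left then right child of each popped node:
  queue [21] -> pop 21, enqueue [10, 44], visited so far: [21]
  queue [10, 44] -> pop 10, enqueue [8], visited so far: [21, 10]
  queue [44, 8] -> pop 44, enqueue [37], visited so far: [21, 10, 44]
  queue [8, 37] -> pop 8, enqueue [6, 9], visited so far: [21, 10, 44, 8]
  queue [37, 6, 9] -> pop 37, enqueue [27], visited so far: [21, 10, 44, 8, 37]
  queue [6, 9, 27] -> pop 6, enqueue [none], visited so far: [21, 10, 44, 8, 37, 6]
  queue [9, 27] -> pop 9, enqueue [none], visited so far: [21, 10, 44, 8, 37, 6, 9]
  queue [27] -> pop 27, enqueue [24], visited so far: [21, 10, 44, 8, 37, 6, 9, 27]
  queue [24] -> pop 24, enqueue [22, 26], visited so far: [21, 10, 44, 8, 37, 6, 9, 27, 24]
  queue [22, 26] -> pop 22, enqueue [none], visited so far: [21, 10, 44, 8, 37, 6, 9, 27, 24, 22]
  queue [26] -> pop 26, enqueue [none], visited so far: [21, 10, 44, 8, 37, 6, 9, 27, 24, 22, 26]
Result: [21, 10, 44, 8, 37, 6, 9, 27, 24, 22, 26]


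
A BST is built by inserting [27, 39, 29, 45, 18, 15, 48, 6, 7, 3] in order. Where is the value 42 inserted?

Starting tree (level order): [27, 18, 39, 15, None, 29, 45, 6, None, None, None, None, 48, 3, 7]
Insertion path: 27 -> 39 -> 45
Result: insert 42 as left child of 45
Final tree (level order): [27, 18, 39, 15, None, 29, 45, 6, None, None, None, 42, 48, 3, 7]


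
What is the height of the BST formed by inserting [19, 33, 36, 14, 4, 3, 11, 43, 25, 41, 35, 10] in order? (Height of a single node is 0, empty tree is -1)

Insertion order: [19, 33, 36, 14, 4, 3, 11, 43, 25, 41, 35, 10]
Tree (level-order array): [19, 14, 33, 4, None, 25, 36, 3, 11, None, None, 35, 43, None, None, 10, None, None, None, 41]
Compute height bottom-up (empty subtree = -1):
  height(3) = 1 + max(-1, -1) = 0
  height(10) = 1 + max(-1, -1) = 0
  height(11) = 1 + max(0, -1) = 1
  height(4) = 1 + max(0, 1) = 2
  height(14) = 1 + max(2, -1) = 3
  height(25) = 1 + max(-1, -1) = 0
  height(35) = 1 + max(-1, -1) = 0
  height(41) = 1 + max(-1, -1) = 0
  height(43) = 1 + max(0, -1) = 1
  height(36) = 1 + max(0, 1) = 2
  height(33) = 1 + max(0, 2) = 3
  height(19) = 1 + max(3, 3) = 4
Height = 4


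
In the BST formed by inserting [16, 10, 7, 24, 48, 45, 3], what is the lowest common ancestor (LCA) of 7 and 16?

Tree insertion order: [16, 10, 7, 24, 48, 45, 3]
Tree (level-order array): [16, 10, 24, 7, None, None, 48, 3, None, 45]
In a BST, the LCA of p=7, q=16 is the first node v on the
root-to-leaf path with p <= v <= q (go left if both < v, right if both > v).
Walk from root:
  at 16: 7 <= 16 <= 16, this is the LCA
LCA = 16


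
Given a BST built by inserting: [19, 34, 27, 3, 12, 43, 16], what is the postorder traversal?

Tree insertion order: [19, 34, 27, 3, 12, 43, 16]
Tree (level-order array): [19, 3, 34, None, 12, 27, 43, None, 16]
Postorder traversal: [16, 12, 3, 27, 43, 34, 19]


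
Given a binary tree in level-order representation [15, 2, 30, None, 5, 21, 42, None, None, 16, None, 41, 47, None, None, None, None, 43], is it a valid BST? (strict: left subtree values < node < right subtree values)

Level-order array: [15, 2, 30, None, 5, 21, 42, None, None, 16, None, 41, 47, None, None, None, None, 43]
Validate using subtree bounds (lo, hi): at each node, require lo < value < hi,
then recurse left with hi=value and right with lo=value.
Preorder trace (stopping at first violation):
  at node 15 with bounds (-inf, +inf): OK
  at node 2 with bounds (-inf, 15): OK
  at node 5 with bounds (2, 15): OK
  at node 30 with bounds (15, +inf): OK
  at node 21 with bounds (15, 30): OK
  at node 16 with bounds (15, 21): OK
  at node 42 with bounds (30, +inf): OK
  at node 41 with bounds (30, 42): OK
  at node 47 with bounds (42, +inf): OK
  at node 43 with bounds (42, 47): OK
No violation found at any node.
Result: Valid BST


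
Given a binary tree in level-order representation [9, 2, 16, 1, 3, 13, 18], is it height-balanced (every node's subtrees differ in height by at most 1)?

Tree (level-order array): [9, 2, 16, 1, 3, 13, 18]
Definition: a tree is height-balanced if, at every node, |h(left) - h(right)| <= 1 (empty subtree has height -1).
Bottom-up per-node check:
  node 1: h_left=-1, h_right=-1, diff=0 [OK], height=0
  node 3: h_left=-1, h_right=-1, diff=0 [OK], height=0
  node 2: h_left=0, h_right=0, diff=0 [OK], height=1
  node 13: h_left=-1, h_right=-1, diff=0 [OK], height=0
  node 18: h_left=-1, h_right=-1, diff=0 [OK], height=0
  node 16: h_left=0, h_right=0, diff=0 [OK], height=1
  node 9: h_left=1, h_right=1, diff=0 [OK], height=2
All nodes satisfy the balance condition.
Result: Balanced


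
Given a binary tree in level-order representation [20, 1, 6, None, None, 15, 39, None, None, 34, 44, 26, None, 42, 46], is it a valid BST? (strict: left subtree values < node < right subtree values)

Level-order array: [20, 1, 6, None, None, 15, 39, None, None, 34, 44, 26, None, 42, 46]
Validate using subtree bounds (lo, hi): at each node, require lo < value < hi,
then recurse left with hi=value and right with lo=value.
Preorder trace (stopping at first violation):
  at node 20 with bounds (-inf, +inf): OK
  at node 1 with bounds (-inf, 20): OK
  at node 6 with bounds (20, +inf): VIOLATION
Node 6 violates its bound: not (20 < 6 < +inf).
Result: Not a valid BST


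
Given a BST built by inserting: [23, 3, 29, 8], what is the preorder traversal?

Tree insertion order: [23, 3, 29, 8]
Tree (level-order array): [23, 3, 29, None, 8]
Preorder traversal: [23, 3, 8, 29]


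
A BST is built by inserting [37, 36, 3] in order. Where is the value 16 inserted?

Starting tree (level order): [37, 36, None, 3]
Insertion path: 37 -> 36 -> 3
Result: insert 16 as right child of 3
Final tree (level order): [37, 36, None, 3, None, None, 16]


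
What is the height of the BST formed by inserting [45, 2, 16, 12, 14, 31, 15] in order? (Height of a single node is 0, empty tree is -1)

Insertion order: [45, 2, 16, 12, 14, 31, 15]
Tree (level-order array): [45, 2, None, None, 16, 12, 31, None, 14, None, None, None, 15]
Compute height bottom-up (empty subtree = -1):
  height(15) = 1 + max(-1, -1) = 0
  height(14) = 1 + max(-1, 0) = 1
  height(12) = 1 + max(-1, 1) = 2
  height(31) = 1 + max(-1, -1) = 0
  height(16) = 1 + max(2, 0) = 3
  height(2) = 1 + max(-1, 3) = 4
  height(45) = 1 + max(4, -1) = 5
Height = 5


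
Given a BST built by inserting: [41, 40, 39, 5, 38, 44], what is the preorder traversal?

Tree insertion order: [41, 40, 39, 5, 38, 44]
Tree (level-order array): [41, 40, 44, 39, None, None, None, 5, None, None, 38]
Preorder traversal: [41, 40, 39, 5, 38, 44]


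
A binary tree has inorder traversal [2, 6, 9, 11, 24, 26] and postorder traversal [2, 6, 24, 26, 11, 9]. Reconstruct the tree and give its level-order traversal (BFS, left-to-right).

Inorder:   [2, 6, 9, 11, 24, 26]
Postorder: [2, 6, 24, 26, 11, 9]
Algorithm: postorder visits root last, so walk postorder right-to-left;
each value is the root of the current inorder slice — split it at that
value, recurse on the right subtree first, then the left.
Recursive splits:
  root=9; inorder splits into left=[2, 6], right=[11, 24, 26]
  root=11; inorder splits into left=[], right=[24, 26]
  root=26; inorder splits into left=[24], right=[]
  root=24; inorder splits into left=[], right=[]
  root=6; inorder splits into left=[2], right=[]
  root=2; inorder splits into left=[], right=[]
Reconstructed level-order: [9, 6, 11, 2, 26, 24]


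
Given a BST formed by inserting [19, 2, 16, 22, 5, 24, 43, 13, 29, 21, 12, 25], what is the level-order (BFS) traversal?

Tree insertion order: [19, 2, 16, 22, 5, 24, 43, 13, 29, 21, 12, 25]
Tree (level-order array): [19, 2, 22, None, 16, 21, 24, 5, None, None, None, None, 43, None, 13, 29, None, 12, None, 25]
BFS from the root, enqueuing left then right child of each popped node:
  queue [19] -> pop 19, enqueue [2, 22], visited so far: [19]
  queue [2, 22] -> pop 2, enqueue [16], visited so far: [19, 2]
  queue [22, 16] -> pop 22, enqueue [21, 24], visited so far: [19, 2, 22]
  queue [16, 21, 24] -> pop 16, enqueue [5], visited so far: [19, 2, 22, 16]
  queue [21, 24, 5] -> pop 21, enqueue [none], visited so far: [19, 2, 22, 16, 21]
  queue [24, 5] -> pop 24, enqueue [43], visited so far: [19, 2, 22, 16, 21, 24]
  queue [5, 43] -> pop 5, enqueue [13], visited so far: [19, 2, 22, 16, 21, 24, 5]
  queue [43, 13] -> pop 43, enqueue [29], visited so far: [19, 2, 22, 16, 21, 24, 5, 43]
  queue [13, 29] -> pop 13, enqueue [12], visited so far: [19, 2, 22, 16, 21, 24, 5, 43, 13]
  queue [29, 12] -> pop 29, enqueue [25], visited so far: [19, 2, 22, 16, 21, 24, 5, 43, 13, 29]
  queue [12, 25] -> pop 12, enqueue [none], visited so far: [19, 2, 22, 16, 21, 24, 5, 43, 13, 29, 12]
  queue [25] -> pop 25, enqueue [none], visited so far: [19, 2, 22, 16, 21, 24, 5, 43, 13, 29, 12, 25]
Result: [19, 2, 22, 16, 21, 24, 5, 43, 13, 29, 12, 25]


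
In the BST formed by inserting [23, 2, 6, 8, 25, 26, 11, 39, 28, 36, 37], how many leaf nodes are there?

Tree built from: [23, 2, 6, 8, 25, 26, 11, 39, 28, 36, 37]
Tree (level-order array): [23, 2, 25, None, 6, None, 26, None, 8, None, 39, None, 11, 28, None, None, None, None, 36, None, 37]
Rule: A leaf has 0 children.
Per-node child counts:
  node 23: 2 child(ren)
  node 2: 1 child(ren)
  node 6: 1 child(ren)
  node 8: 1 child(ren)
  node 11: 0 child(ren)
  node 25: 1 child(ren)
  node 26: 1 child(ren)
  node 39: 1 child(ren)
  node 28: 1 child(ren)
  node 36: 1 child(ren)
  node 37: 0 child(ren)
Matching nodes: [11, 37]
Count of leaf nodes: 2


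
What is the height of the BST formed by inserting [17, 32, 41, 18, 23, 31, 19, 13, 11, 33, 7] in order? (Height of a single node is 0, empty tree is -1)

Insertion order: [17, 32, 41, 18, 23, 31, 19, 13, 11, 33, 7]
Tree (level-order array): [17, 13, 32, 11, None, 18, 41, 7, None, None, 23, 33, None, None, None, 19, 31]
Compute height bottom-up (empty subtree = -1):
  height(7) = 1 + max(-1, -1) = 0
  height(11) = 1 + max(0, -1) = 1
  height(13) = 1 + max(1, -1) = 2
  height(19) = 1 + max(-1, -1) = 0
  height(31) = 1 + max(-1, -1) = 0
  height(23) = 1 + max(0, 0) = 1
  height(18) = 1 + max(-1, 1) = 2
  height(33) = 1 + max(-1, -1) = 0
  height(41) = 1 + max(0, -1) = 1
  height(32) = 1 + max(2, 1) = 3
  height(17) = 1 + max(2, 3) = 4
Height = 4


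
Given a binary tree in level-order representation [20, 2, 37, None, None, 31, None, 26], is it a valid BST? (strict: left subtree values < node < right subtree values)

Level-order array: [20, 2, 37, None, None, 31, None, 26]
Validate using subtree bounds (lo, hi): at each node, require lo < value < hi,
then recurse left with hi=value and right with lo=value.
Preorder trace (stopping at first violation):
  at node 20 with bounds (-inf, +inf): OK
  at node 2 with bounds (-inf, 20): OK
  at node 37 with bounds (20, +inf): OK
  at node 31 with bounds (20, 37): OK
  at node 26 with bounds (20, 31): OK
No violation found at any node.
Result: Valid BST


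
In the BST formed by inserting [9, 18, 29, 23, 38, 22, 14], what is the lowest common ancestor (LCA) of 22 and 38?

Tree insertion order: [9, 18, 29, 23, 38, 22, 14]
Tree (level-order array): [9, None, 18, 14, 29, None, None, 23, 38, 22]
In a BST, the LCA of p=22, q=38 is the first node v on the
root-to-leaf path with p <= v <= q (go left if both < v, right if both > v).
Walk from root:
  at 9: both 22 and 38 > 9, go right
  at 18: both 22 and 38 > 18, go right
  at 29: 22 <= 29 <= 38, this is the LCA
LCA = 29


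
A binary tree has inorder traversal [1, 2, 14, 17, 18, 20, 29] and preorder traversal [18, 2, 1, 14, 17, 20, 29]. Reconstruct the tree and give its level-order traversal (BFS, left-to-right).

Inorder:  [1, 2, 14, 17, 18, 20, 29]
Preorder: [18, 2, 1, 14, 17, 20, 29]
Algorithm: preorder visits root first, so consume preorder in order;
for each root, split the current inorder slice at that value into
left-subtree inorder and right-subtree inorder, then recurse.
Recursive splits:
  root=18; inorder splits into left=[1, 2, 14, 17], right=[20, 29]
  root=2; inorder splits into left=[1], right=[14, 17]
  root=1; inorder splits into left=[], right=[]
  root=14; inorder splits into left=[], right=[17]
  root=17; inorder splits into left=[], right=[]
  root=20; inorder splits into left=[], right=[29]
  root=29; inorder splits into left=[], right=[]
Reconstructed level-order: [18, 2, 20, 1, 14, 29, 17]


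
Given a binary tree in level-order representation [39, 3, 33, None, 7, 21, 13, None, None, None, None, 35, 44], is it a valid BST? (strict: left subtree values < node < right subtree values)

Level-order array: [39, 3, 33, None, 7, 21, 13, None, None, None, None, 35, 44]
Validate using subtree bounds (lo, hi): at each node, require lo < value < hi,
then recurse left with hi=value and right with lo=value.
Preorder trace (stopping at first violation):
  at node 39 with bounds (-inf, +inf): OK
  at node 3 with bounds (-inf, 39): OK
  at node 7 with bounds (3, 39): OK
  at node 33 with bounds (39, +inf): VIOLATION
Node 33 violates its bound: not (39 < 33 < +inf).
Result: Not a valid BST


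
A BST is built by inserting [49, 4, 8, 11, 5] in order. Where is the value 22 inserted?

Starting tree (level order): [49, 4, None, None, 8, 5, 11]
Insertion path: 49 -> 4 -> 8 -> 11
Result: insert 22 as right child of 11
Final tree (level order): [49, 4, None, None, 8, 5, 11, None, None, None, 22]


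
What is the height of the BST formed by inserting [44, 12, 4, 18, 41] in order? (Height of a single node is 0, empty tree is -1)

Insertion order: [44, 12, 4, 18, 41]
Tree (level-order array): [44, 12, None, 4, 18, None, None, None, 41]
Compute height bottom-up (empty subtree = -1):
  height(4) = 1 + max(-1, -1) = 0
  height(41) = 1 + max(-1, -1) = 0
  height(18) = 1 + max(-1, 0) = 1
  height(12) = 1 + max(0, 1) = 2
  height(44) = 1 + max(2, -1) = 3
Height = 3


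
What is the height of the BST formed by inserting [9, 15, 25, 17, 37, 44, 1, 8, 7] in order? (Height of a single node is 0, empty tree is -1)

Insertion order: [9, 15, 25, 17, 37, 44, 1, 8, 7]
Tree (level-order array): [9, 1, 15, None, 8, None, 25, 7, None, 17, 37, None, None, None, None, None, 44]
Compute height bottom-up (empty subtree = -1):
  height(7) = 1 + max(-1, -1) = 0
  height(8) = 1 + max(0, -1) = 1
  height(1) = 1 + max(-1, 1) = 2
  height(17) = 1 + max(-1, -1) = 0
  height(44) = 1 + max(-1, -1) = 0
  height(37) = 1 + max(-1, 0) = 1
  height(25) = 1 + max(0, 1) = 2
  height(15) = 1 + max(-1, 2) = 3
  height(9) = 1 + max(2, 3) = 4
Height = 4


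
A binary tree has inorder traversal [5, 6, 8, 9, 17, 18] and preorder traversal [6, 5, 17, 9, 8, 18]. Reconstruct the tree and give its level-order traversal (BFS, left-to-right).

Inorder:  [5, 6, 8, 9, 17, 18]
Preorder: [6, 5, 17, 9, 8, 18]
Algorithm: preorder visits root first, so consume preorder in order;
for each root, split the current inorder slice at that value into
left-subtree inorder and right-subtree inorder, then recurse.
Recursive splits:
  root=6; inorder splits into left=[5], right=[8, 9, 17, 18]
  root=5; inorder splits into left=[], right=[]
  root=17; inorder splits into left=[8, 9], right=[18]
  root=9; inorder splits into left=[8], right=[]
  root=8; inorder splits into left=[], right=[]
  root=18; inorder splits into left=[], right=[]
Reconstructed level-order: [6, 5, 17, 9, 18, 8]


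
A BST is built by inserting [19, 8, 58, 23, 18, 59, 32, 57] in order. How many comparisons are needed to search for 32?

Search path for 32: 19 -> 58 -> 23 -> 32
Found: True
Comparisons: 4


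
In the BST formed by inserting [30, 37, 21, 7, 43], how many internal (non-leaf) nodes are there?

Tree built from: [30, 37, 21, 7, 43]
Tree (level-order array): [30, 21, 37, 7, None, None, 43]
Rule: An internal node has at least one child.
Per-node child counts:
  node 30: 2 child(ren)
  node 21: 1 child(ren)
  node 7: 0 child(ren)
  node 37: 1 child(ren)
  node 43: 0 child(ren)
Matching nodes: [30, 21, 37]
Count of internal (non-leaf) nodes: 3


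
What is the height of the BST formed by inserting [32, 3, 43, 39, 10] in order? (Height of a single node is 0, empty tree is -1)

Insertion order: [32, 3, 43, 39, 10]
Tree (level-order array): [32, 3, 43, None, 10, 39]
Compute height bottom-up (empty subtree = -1):
  height(10) = 1 + max(-1, -1) = 0
  height(3) = 1 + max(-1, 0) = 1
  height(39) = 1 + max(-1, -1) = 0
  height(43) = 1 + max(0, -1) = 1
  height(32) = 1 + max(1, 1) = 2
Height = 2


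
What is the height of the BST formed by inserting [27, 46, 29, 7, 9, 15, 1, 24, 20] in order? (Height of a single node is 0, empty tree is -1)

Insertion order: [27, 46, 29, 7, 9, 15, 1, 24, 20]
Tree (level-order array): [27, 7, 46, 1, 9, 29, None, None, None, None, 15, None, None, None, 24, 20]
Compute height bottom-up (empty subtree = -1):
  height(1) = 1 + max(-1, -1) = 0
  height(20) = 1 + max(-1, -1) = 0
  height(24) = 1 + max(0, -1) = 1
  height(15) = 1 + max(-1, 1) = 2
  height(9) = 1 + max(-1, 2) = 3
  height(7) = 1 + max(0, 3) = 4
  height(29) = 1 + max(-1, -1) = 0
  height(46) = 1 + max(0, -1) = 1
  height(27) = 1 + max(4, 1) = 5
Height = 5


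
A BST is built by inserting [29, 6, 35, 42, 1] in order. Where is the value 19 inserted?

Starting tree (level order): [29, 6, 35, 1, None, None, 42]
Insertion path: 29 -> 6
Result: insert 19 as right child of 6
Final tree (level order): [29, 6, 35, 1, 19, None, 42]


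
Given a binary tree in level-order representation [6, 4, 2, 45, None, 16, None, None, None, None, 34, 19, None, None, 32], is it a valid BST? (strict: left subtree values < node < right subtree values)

Level-order array: [6, 4, 2, 45, None, 16, None, None, None, None, 34, 19, None, None, 32]
Validate using subtree bounds (lo, hi): at each node, require lo < value < hi,
then recurse left with hi=value and right with lo=value.
Preorder trace (stopping at first violation):
  at node 6 with bounds (-inf, +inf): OK
  at node 4 with bounds (-inf, 6): OK
  at node 45 with bounds (-inf, 4): VIOLATION
Node 45 violates its bound: not (-inf < 45 < 4).
Result: Not a valid BST


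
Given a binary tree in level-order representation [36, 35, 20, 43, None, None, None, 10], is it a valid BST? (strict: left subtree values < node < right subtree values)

Level-order array: [36, 35, 20, 43, None, None, None, 10]
Validate using subtree bounds (lo, hi): at each node, require lo < value < hi,
then recurse left with hi=value and right with lo=value.
Preorder trace (stopping at first violation):
  at node 36 with bounds (-inf, +inf): OK
  at node 35 with bounds (-inf, 36): OK
  at node 43 with bounds (-inf, 35): VIOLATION
Node 43 violates its bound: not (-inf < 43 < 35).
Result: Not a valid BST


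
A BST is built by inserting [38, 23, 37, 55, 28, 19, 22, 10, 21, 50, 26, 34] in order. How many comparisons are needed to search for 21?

Search path for 21: 38 -> 23 -> 19 -> 22 -> 21
Found: True
Comparisons: 5


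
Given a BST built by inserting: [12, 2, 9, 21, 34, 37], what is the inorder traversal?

Tree insertion order: [12, 2, 9, 21, 34, 37]
Tree (level-order array): [12, 2, 21, None, 9, None, 34, None, None, None, 37]
Inorder traversal: [2, 9, 12, 21, 34, 37]


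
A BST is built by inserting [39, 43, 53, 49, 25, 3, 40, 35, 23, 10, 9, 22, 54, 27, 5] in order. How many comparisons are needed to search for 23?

Search path for 23: 39 -> 25 -> 3 -> 23
Found: True
Comparisons: 4


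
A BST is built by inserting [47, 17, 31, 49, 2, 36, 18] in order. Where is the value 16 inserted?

Starting tree (level order): [47, 17, 49, 2, 31, None, None, None, None, 18, 36]
Insertion path: 47 -> 17 -> 2
Result: insert 16 as right child of 2
Final tree (level order): [47, 17, 49, 2, 31, None, None, None, 16, 18, 36]


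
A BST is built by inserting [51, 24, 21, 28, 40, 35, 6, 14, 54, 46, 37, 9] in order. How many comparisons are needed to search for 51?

Search path for 51: 51
Found: True
Comparisons: 1


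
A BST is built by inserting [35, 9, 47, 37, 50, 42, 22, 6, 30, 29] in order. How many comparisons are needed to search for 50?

Search path for 50: 35 -> 47 -> 50
Found: True
Comparisons: 3


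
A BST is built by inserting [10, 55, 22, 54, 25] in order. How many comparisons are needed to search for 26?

Search path for 26: 10 -> 55 -> 22 -> 54 -> 25
Found: False
Comparisons: 5


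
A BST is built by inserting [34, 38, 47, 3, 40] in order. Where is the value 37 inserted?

Starting tree (level order): [34, 3, 38, None, None, None, 47, 40]
Insertion path: 34 -> 38
Result: insert 37 as left child of 38
Final tree (level order): [34, 3, 38, None, None, 37, 47, None, None, 40]


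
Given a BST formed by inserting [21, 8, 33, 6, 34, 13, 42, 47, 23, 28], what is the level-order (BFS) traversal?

Tree insertion order: [21, 8, 33, 6, 34, 13, 42, 47, 23, 28]
Tree (level-order array): [21, 8, 33, 6, 13, 23, 34, None, None, None, None, None, 28, None, 42, None, None, None, 47]
BFS from the root, enqueuing left then right child of each popped node:
  queue [21] -> pop 21, enqueue [8, 33], visited so far: [21]
  queue [8, 33] -> pop 8, enqueue [6, 13], visited so far: [21, 8]
  queue [33, 6, 13] -> pop 33, enqueue [23, 34], visited so far: [21, 8, 33]
  queue [6, 13, 23, 34] -> pop 6, enqueue [none], visited so far: [21, 8, 33, 6]
  queue [13, 23, 34] -> pop 13, enqueue [none], visited so far: [21, 8, 33, 6, 13]
  queue [23, 34] -> pop 23, enqueue [28], visited so far: [21, 8, 33, 6, 13, 23]
  queue [34, 28] -> pop 34, enqueue [42], visited so far: [21, 8, 33, 6, 13, 23, 34]
  queue [28, 42] -> pop 28, enqueue [none], visited so far: [21, 8, 33, 6, 13, 23, 34, 28]
  queue [42] -> pop 42, enqueue [47], visited so far: [21, 8, 33, 6, 13, 23, 34, 28, 42]
  queue [47] -> pop 47, enqueue [none], visited so far: [21, 8, 33, 6, 13, 23, 34, 28, 42, 47]
Result: [21, 8, 33, 6, 13, 23, 34, 28, 42, 47]


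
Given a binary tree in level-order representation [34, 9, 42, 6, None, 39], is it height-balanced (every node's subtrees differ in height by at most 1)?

Tree (level-order array): [34, 9, 42, 6, None, 39]
Definition: a tree is height-balanced if, at every node, |h(left) - h(right)| <= 1 (empty subtree has height -1).
Bottom-up per-node check:
  node 6: h_left=-1, h_right=-1, diff=0 [OK], height=0
  node 9: h_left=0, h_right=-1, diff=1 [OK], height=1
  node 39: h_left=-1, h_right=-1, diff=0 [OK], height=0
  node 42: h_left=0, h_right=-1, diff=1 [OK], height=1
  node 34: h_left=1, h_right=1, diff=0 [OK], height=2
All nodes satisfy the balance condition.
Result: Balanced


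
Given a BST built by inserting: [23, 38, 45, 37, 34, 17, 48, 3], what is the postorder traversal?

Tree insertion order: [23, 38, 45, 37, 34, 17, 48, 3]
Tree (level-order array): [23, 17, 38, 3, None, 37, 45, None, None, 34, None, None, 48]
Postorder traversal: [3, 17, 34, 37, 48, 45, 38, 23]


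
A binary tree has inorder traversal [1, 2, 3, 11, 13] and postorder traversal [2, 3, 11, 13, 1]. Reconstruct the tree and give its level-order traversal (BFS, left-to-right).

Inorder:   [1, 2, 3, 11, 13]
Postorder: [2, 3, 11, 13, 1]
Algorithm: postorder visits root last, so walk postorder right-to-left;
each value is the root of the current inorder slice — split it at that
value, recurse on the right subtree first, then the left.
Recursive splits:
  root=1; inorder splits into left=[], right=[2, 3, 11, 13]
  root=13; inorder splits into left=[2, 3, 11], right=[]
  root=11; inorder splits into left=[2, 3], right=[]
  root=3; inorder splits into left=[2], right=[]
  root=2; inorder splits into left=[], right=[]
Reconstructed level-order: [1, 13, 11, 3, 2]


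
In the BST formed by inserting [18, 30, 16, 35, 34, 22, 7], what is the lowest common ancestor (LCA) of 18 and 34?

Tree insertion order: [18, 30, 16, 35, 34, 22, 7]
Tree (level-order array): [18, 16, 30, 7, None, 22, 35, None, None, None, None, 34]
In a BST, the LCA of p=18, q=34 is the first node v on the
root-to-leaf path with p <= v <= q (go left if both < v, right if both > v).
Walk from root:
  at 18: 18 <= 18 <= 34, this is the LCA
LCA = 18


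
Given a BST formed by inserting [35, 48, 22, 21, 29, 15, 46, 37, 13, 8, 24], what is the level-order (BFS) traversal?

Tree insertion order: [35, 48, 22, 21, 29, 15, 46, 37, 13, 8, 24]
Tree (level-order array): [35, 22, 48, 21, 29, 46, None, 15, None, 24, None, 37, None, 13, None, None, None, None, None, 8]
BFS from the root, enqueuing left then right child of each popped node:
  queue [35] -> pop 35, enqueue [22, 48], visited so far: [35]
  queue [22, 48] -> pop 22, enqueue [21, 29], visited so far: [35, 22]
  queue [48, 21, 29] -> pop 48, enqueue [46], visited so far: [35, 22, 48]
  queue [21, 29, 46] -> pop 21, enqueue [15], visited so far: [35, 22, 48, 21]
  queue [29, 46, 15] -> pop 29, enqueue [24], visited so far: [35, 22, 48, 21, 29]
  queue [46, 15, 24] -> pop 46, enqueue [37], visited so far: [35, 22, 48, 21, 29, 46]
  queue [15, 24, 37] -> pop 15, enqueue [13], visited so far: [35, 22, 48, 21, 29, 46, 15]
  queue [24, 37, 13] -> pop 24, enqueue [none], visited so far: [35, 22, 48, 21, 29, 46, 15, 24]
  queue [37, 13] -> pop 37, enqueue [none], visited so far: [35, 22, 48, 21, 29, 46, 15, 24, 37]
  queue [13] -> pop 13, enqueue [8], visited so far: [35, 22, 48, 21, 29, 46, 15, 24, 37, 13]
  queue [8] -> pop 8, enqueue [none], visited so far: [35, 22, 48, 21, 29, 46, 15, 24, 37, 13, 8]
Result: [35, 22, 48, 21, 29, 46, 15, 24, 37, 13, 8]


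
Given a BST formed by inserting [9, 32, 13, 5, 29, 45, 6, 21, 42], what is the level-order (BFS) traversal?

Tree insertion order: [9, 32, 13, 5, 29, 45, 6, 21, 42]
Tree (level-order array): [9, 5, 32, None, 6, 13, 45, None, None, None, 29, 42, None, 21]
BFS from the root, enqueuing left then right child of each popped node:
  queue [9] -> pop 9, enqueue [5, 32], visited so far: [9]
  queue [5, 32] -> pop 5, enqueue [6], visited so far: [9, 5]
  queue [32, 6] -> pop 32, enqueue [13, 45], visited so far: [9, 5, 32]
  queue [6, 13, 45] -> pop 6, enqueue [none], visited so far: [9, 5, 32, 6]
  queue [13, 45] -> pop 13, enqueue [29], visited so far: [9, 5, 32, 6, 13]
  queue [45, 29] -> pop 45, enqueue [42], visited so far: [9, 5, 32, 6, 13, 45]
  queue [29, 42] -> pop 29, enqueue [21], visited so far: [9, 5, 32, 6, 13, 45, 29]
  queue [42, 21] -> pop 42, enqueue [none], visited so far: [9, 5, 32, 6, 13, 45, 29, 42]
  queue [21] -> pop 21, enqueue [none], visited so far: [9, 5, 32, 6, 13, 45, 29, 42, 21]
Result: [9, 5, 32, 6, 13, 45, 29, 42, 21]


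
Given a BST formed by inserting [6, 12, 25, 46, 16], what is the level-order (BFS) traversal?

Tree insertion order: [6, 12, 25, 46, 16]
Tree (level-order array): [6, None, 12, None, 25, 16, 46]
BFS from the root, enqueuing left then right child of each popped node:
  queue [6] -> pop 6, enqueue [12], visited so far: [6]
  queue [12] -> pop 12, enqueue [25], visited so far: [6, 12]
  queue [25] -> pop 25, enqueue [16, 46], visited so far: [6, 12, 25]
  queue [16, 46] -> pop 16, enqueue [none], visited so far: [6, 12, 25, 16]
  queue [46] -> pop 46, enqueue [none], visited so far: [6, 12, 25, 16, 46]
Result: [6, 12, 25, 16, 46]


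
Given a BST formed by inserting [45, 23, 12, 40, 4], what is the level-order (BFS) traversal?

Tree insertion order: [45, 23, 12, 40, 4]
Tree (level-order array): [45, 23, None, 12, 40, 4]
BFS from the root, enqueuing left then right child of each popped node:
  queue [45] -> pop 45, enqueue [23], visited so far: [45]
  queue [23] -> pop 23, enqueue [12, 40], visited so far: [45, 23]
  queue [12, 40] -> pop 12, enqueue [4], visited so far: [45, 23, 12]
  queue [40, 4] -> pop 40, enqueue [none], visited so far: [45, 23, 12, 40]
  queue [4] -> pop 4, enqueue [none], visited so far: [45, 23, 12, 40, 4]
Result: [45, 23, 12, 40, 4]


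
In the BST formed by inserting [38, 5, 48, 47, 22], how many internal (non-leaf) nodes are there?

Tree built from: [38, 5, 48, 47, 22]
Tree (level-order array): [38, 5, 48, None, 22, 47]
Rule: An internal node has at least one child.
Per-node child counts:
  node 38: 2 child(ren)
  node 5: 1 child(ren)
  node 22: 0 child(ren)
  node 48: 1 child(ren)
  node 47: 0 child(ren)
Matching nodes: [38, 5, 48]
Count of internal (non-leaf) nodes: 3


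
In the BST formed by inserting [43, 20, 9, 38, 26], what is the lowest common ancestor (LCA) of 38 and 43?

Tree insertion order: [43, 20, 9, 38, 26]
Tree (level-order array): [43, 20, None, 9, 38, None, None, 26]
In a BST, the LCA of p=38, q=43 is the first node v on the
root-to-leaf path with p <= v <= q (go left if both < v, right if both > v).
Walk from root:
  at 43: 38 <= 43 <= 43, this is the LCA
LCA = 43


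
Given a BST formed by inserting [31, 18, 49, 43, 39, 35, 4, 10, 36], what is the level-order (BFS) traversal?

Tree insertion order: [31, 18, 49, 43, 39, 35, 4, 10, 36]
Tree (level-order array): [31, 18, 49, 4, None, 43, None, None, 10, 39, None, None, None, 35, None, None, 36]
BFS from the root, enqueuing left then right child of each popped node:
  queue [31] -> pop 31, enqueue [18, 49], visited so far: [31]
  queue [18, 49] -> pop 18, enqueue [4], visited so far: [31, 18]
  queue [49, 4] -> pop 49, enqueue [43], visited so far: [31, 18, 49]
  queue [4, 43] -> pop 4, enqueue [10], visited so far: [31, 18, 49, 4]
  queue [43, 10] -> pop 43, enqueue [39], visited so far: [31, 18, 49, 4, 43]
  queue [10, 39] -> pop 10, enqueue [none], visited so far: [31, 18, 49, 4, 43, 10]
  queue [39] -> pop 39, enqueue [35], visited so far: [31, 18, 49, 4, 43, 10, 39]
  queue [35] -> pop 35, enqueue [36], visited so far: [31, 18, 49, 4, 43, 10, 39, 35]
  queue [36] -> pop 36, enqueue [none], visited so far: [31, 18, 49, 4, 43, 10, 39, 35, 36]
Result: [31, 18, 49, 4, 43, 10, 39, 35, 36]


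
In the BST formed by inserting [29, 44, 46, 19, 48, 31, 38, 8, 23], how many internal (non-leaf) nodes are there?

Tree built from: [29, 44, 46, 19, 48, 31, 38, 8, 23]
Tree (level-order array): [29, 19, 44, 8, 23, 31, 46, None, None, None, None, None, 38, None, 48]
Rule: An internal node has at least one child.
Per-node child counts:
  node 29: 2 child(ren)
  node 19: 2 child(ren)
  node 8: 0 child(ren)
  node 23: 0 child(ren)
  node 44: 2 child(ren)
  node 31: 1 child(ren)
  node 38: 0 child(ren)
  node 46: 1 child(ren)
  node 48: 0 child(ren)
Matching nodes: [29, 19, 44, 31, 46]
Count of internal (non-leaf) nodes: 5


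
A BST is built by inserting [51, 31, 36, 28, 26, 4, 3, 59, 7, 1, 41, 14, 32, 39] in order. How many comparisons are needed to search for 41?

Search path for 41: 51 -> 31 -> 36 -> 41
Found: True
Comparisons: 4


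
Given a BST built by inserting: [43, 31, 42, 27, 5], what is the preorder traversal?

Tree insertion order: [43, 31, 42, 27, 5]
Tree (level-order array): [43, 31, None, 27, 42, 5]
Preorder traversal: [43, 31, 27, 5, 42]


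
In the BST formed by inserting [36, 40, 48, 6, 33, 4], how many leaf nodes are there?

Tree built from: [36, 40, 48, 6, 33, 4]
Tree (level-order array): [36, 6, 40, 4, 33, None, 48]
Rule: A leaf has 0 children.
Per-node child counts:
  node 36: 2 child(ren)
  node 6: 2 child(ren)
  node 4: 0 child(ren)
  node 33: 0 child(ren)
  node 40: 1 child(ren)
  node 48: 0 child(ren)
Matching nodes: [4, 33, 48]
Count of leaf nodes: 3
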